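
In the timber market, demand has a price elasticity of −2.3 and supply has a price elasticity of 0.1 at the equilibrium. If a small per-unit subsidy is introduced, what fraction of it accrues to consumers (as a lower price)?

Consumer share = 1/24

For a small subsidy around the equilibrium, the benefit split depends on the relative slopes, which at a point are proportional to the elasticities.
Buyer share = εs/(εs + |εd|) = 0.1/(0.1 + 2.3) = 1/24; seller share = |εd|/(εs + |εd|) = 23/24.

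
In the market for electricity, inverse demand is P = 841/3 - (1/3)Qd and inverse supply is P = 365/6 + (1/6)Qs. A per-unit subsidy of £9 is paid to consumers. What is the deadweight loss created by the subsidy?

Pre-subsidy: 841/3 - (1/3)Q = 365/6 + (1/6)Q gives Q* = 439 and P* = 134.
With the rebate, buyers effectively pay Pb = Ps − 9, where Ps is the price sellers receive.
On the curves, Pb = 841/3 - (1/3)Q and Ps = 365/6 + (1/6)Q; the wedge Ps − Pb = 9 gives 365/6 + (1/6)Q − (841/3 - (1/3)Q) = 9, so Q' = 457.
Then Pb = 841/3 − (1/3)·457 = 128 and Ps = 365/6 + (1/6)·457 = 137.
The subsidy expands output by 457 − 439 = 18 past the efficient level; on those units the gap between marginal cost and willingness to pay runs from 0 up to 9.
DWL = ½ × 9 × 18 = 81.

Deadweight loss = £81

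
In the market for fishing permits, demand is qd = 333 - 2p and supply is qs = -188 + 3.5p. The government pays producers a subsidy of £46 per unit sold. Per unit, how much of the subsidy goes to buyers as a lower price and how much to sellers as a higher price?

Pre-subsidy: 333 - 2p = -188 + 3.5p gives p* = 1042/11, q* = 1579/11.
With the subsidy, sellers receive ps = pb + 46 for each unit, where pb is the price buyers pay.
Supply in terms of pb becomes qs = -188 + 3.5(pb + 46) = -27 + 3.5pb. Setting this equal to demand: 333 - 2pb = -27 + 3.5pb, so pb = 720/11.
Sellers receive ps = 720/11 + 46 = 1226/11; q' = 333 − 2·(720/11) = 2223/11.
Buyers' price falls by p* − pb = 1042/11 − 720/11 = 322/11; sellers' price rises by ps − p* = 1226/11 − 1042/11 = 184/11.

Buyers gain 322/11 per unit; sellers gain 184/11 per unit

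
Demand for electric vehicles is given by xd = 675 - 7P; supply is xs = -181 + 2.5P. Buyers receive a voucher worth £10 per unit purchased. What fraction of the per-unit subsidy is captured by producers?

Producer share = 14/19

Pre-subsidy: 675 - 7P = -181 + 2.5P gives P* = 1712/19, x* = 841/19.
With the rebate, buyers effectively pay Pb = Ps − 10, where Ps is the price sellers receive.
Demand in terms of Ps becomes xd = 675 − 7(Ps − 10) = 745 - 7Ps. Setting this equal to supply: 745 - 7Ps = -181 + 2.5Ps, so Ps = 1852/19.
Buyers pay Pb = 1852/19 − 10 = 1662/19; x' = -181 + 2.5·(1852/19) = 1191/19.
Buyers' price falls by P* − Pb = 1712/19 − 1662/19 = 50/19; sellers' price rises by Ps − P* = 1852/19 − 1712/19 = 140/19.
So producers capture (140/19)/10 = 14/19 of each unit of subsidy.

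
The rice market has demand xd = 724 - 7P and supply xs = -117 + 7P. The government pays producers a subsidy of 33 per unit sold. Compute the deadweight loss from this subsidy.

Pre-subsidy: 724 - 7P = -117 + 7P gives P* = 841/14, x* = 303.5.
With the subsidy, sellers receive Ps = Pb + 33 for each unit, where Pb is the price buyers pay.
Supply in terms of Pb becomes xs = -117 + 7(Pb + 33) = 114 + 7Pb. Setting this equal to demand: 724 - 7Pb = 114 + 7Pb, so Pb = 305/7.
Sellers receive Ps = 305/7 + 33 = 536/7; x' = 724 − 7·(305/7) = 419.
The subsidy expands output by 419 − 303.5 = 115.5 past the efficient level; on those units the gap between marginal cost and willingness to pay runs from 0 up to 33.
DWL = ½ × 33 × 115.5 = 1905.75.

Deadweight loss = 1905.75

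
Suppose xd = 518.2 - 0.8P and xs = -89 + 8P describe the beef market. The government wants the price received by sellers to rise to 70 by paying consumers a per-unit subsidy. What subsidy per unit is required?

At a seller price of 70, quantity supplied is -89 + 8·70 = 471.
Buyers absorb 471 only when they pay Pb with 518.2 − 0.8·Pb = 471, i.e. Pb = 59.
s = Ps − Pb = 70 − 59 = 11.

Required subsidy s = 11 per unit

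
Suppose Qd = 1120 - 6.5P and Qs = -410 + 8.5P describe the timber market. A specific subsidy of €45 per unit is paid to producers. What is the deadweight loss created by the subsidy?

Pre-subsidy: 1120 - 6.5P = -410 + 8.5P gives P* = 102, Q* = 457.
With the subsidy, sellers receive Ps = Pb + 45 for each unit, where Pb is the price buyers pay.
Supply in terms of Pb becomes Qs = -410 + 8.5(Pb + 45) = -27.5 + 8.5Pb. Setting this equal to demand: 1120 - 6.5Pb = -27.5 + 8.5Pb, so Pb = 76.5.
Sellers receive Ps = 76.5 + 45 = 121.5; Q' = 1120 − 6.5·76.5 = 622.75.
The subsidy expands output by 622.75 − 457 = 165.75 past the efficient level; on those units the gap between marginal cost and willingness to pay runs from 0 up to 45.
DWL = ½ × 45 × 165.75 = 3729.375.

Deadweight loss = €3729.375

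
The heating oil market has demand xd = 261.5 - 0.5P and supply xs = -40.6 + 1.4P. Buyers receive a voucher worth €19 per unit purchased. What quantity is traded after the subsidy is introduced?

x' = 189

Pre-subsidy: 261.5 - 0.5P = -40.6 + 1.4P gives P* = 159, x* = 182.
With the rebate, buyers effectively pay Pb = Ps − 19, where Ps is the price sellers receive.
Demand in terms of Ps becomes xd = 261.5 − 0.5(Ps − 19) = 271 - 0.5Ps. Setting this equal to supply: 271 - 0.5Ps = -40.6 + 1.4Ps, so Ps = 164.
Buyers pay Pb = 164 − 19 = 145; x' = -40.6 + 1.4·164 = 189.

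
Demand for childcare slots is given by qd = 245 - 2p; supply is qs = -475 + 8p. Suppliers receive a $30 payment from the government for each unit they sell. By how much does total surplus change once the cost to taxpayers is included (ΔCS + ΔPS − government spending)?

Pre-subsidy: 245 - 2p = -475 + 8p gives p* = 72, q* = 101.
With the subsidy, sellers receive ps = pb + 30 for each unit, where pb is the price buyers pay.
Supply in terms of pb becomes qs = -475 + 8(pb + 30) = -235 + 8pb. Setting this equal to demand: 245 - 2pb = -235 + 8pb, so pb = 48.
Sellers receive ps = 48 + 30 = 78; q' = 245 − 2·48 = 149.
ΔCS = ½(101 + 149)(72 − 48) = 3000; ΔPS = ½(101 + 149)(78 − 72) = 750.
Government spending = 30 × 149 = 4470.
Net change = 3000 + 750 − 4470 = -720. The loss equals the DWL triangle ½·30·48.

Net change in total surplus = -$720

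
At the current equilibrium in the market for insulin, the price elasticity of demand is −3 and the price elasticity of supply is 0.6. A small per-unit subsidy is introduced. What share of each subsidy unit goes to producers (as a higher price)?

For a small subsidy around the equilibrium, the benefit split depends on the relative slopes, which at a point are proportional to the elasticities.
Buyer share = εs/(εs + |εd|) = 0.6/(0.6 + 3) = 1/6; seller share = |εd|/(εs + |εd|) = 5/6.
So producers capture 5/6 of the subsidy.

Producer share = 5/6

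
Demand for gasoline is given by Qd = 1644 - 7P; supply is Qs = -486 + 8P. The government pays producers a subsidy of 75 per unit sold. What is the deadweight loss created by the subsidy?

Pre-subsidy: 1644 - 7P = -486 + 8P gives P* = 142, Q* = 650.
With the subsidy, sellers receive Ps = Pb + 75 for each unit, where Pb is the price buyers pay.
Supply in terms of Pb becomes Qs = -486 + 8(Pb + 75) = 114 + 8Pb. Setting this equal to demand: 1644 - 7Pb = 114 + 8Pb, so Pb = 102.
Sellers receive Ps = 102 + 75 = 177; Q' = 1644 − 7·102 = 930.
The subsidy expands output by 930 − 650 = 280 past the efficient level; on those units the gap between marginal cost and willingness to pay runs from 0 up to 75.
DWL = ½ × 75 × 280 = 10500.

Deadweight loss = 10500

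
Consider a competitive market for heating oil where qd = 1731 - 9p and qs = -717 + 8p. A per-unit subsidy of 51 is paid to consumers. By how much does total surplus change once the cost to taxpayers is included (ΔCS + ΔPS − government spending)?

Net change in total surplus = -5508

Pre-subsidy: 1731 - 9p = -717 + 8p gives p* = 144, q* = 435.
With the rebate, buyers effectively pay pb = ps − 51, where ps is the price sellers receive.
Demand in terms of ps becomes qd = 1731 − 9(ps − 51) = 2190 - 9ps. Setting this equal to supply: 2190 - 9ps = -717 + 8ps, so ps = 171.
Buyers pay pb = 171 − 51 = 120; q' = -717 + 8·171 = 651.
ΔCS = ½(435 + 651)(144 − 120) = 13032; ΔPS = ½(435 + 651)(171 − 144) = 14661.
Government spending = 51 × 651 = 33201.
Net change = 13032 + 14661 − 33201 = -5508. The loss equals the DWL triangle ½·51·216.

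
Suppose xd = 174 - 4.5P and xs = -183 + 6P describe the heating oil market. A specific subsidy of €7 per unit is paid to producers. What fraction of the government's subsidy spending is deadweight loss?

Pre-subsidy: 174 - 4.5P = -183 + 6P gives P* = 34, x* = 21.
With the subsidy, sellers receive Ps = Pb + 7 for each unit, where Pb is the price buyers pay.
Supply in terms of Pb becomes xs = -183 + 6(Pb + 7) = -141 + 6Pb. Setting this equal to demand: 174 - 4.5Pb = -141 + 6Pb, so Pb = 30.
Sellers receive Ps = 30 + 7 = 37; x' = 174 − 4.5·30 = 39.
ΔCS = ½(21 + 39)(34 − 30) = 120; ΔPS = ½(21 + 39)(37 − 34) = 90.
Government spending = 7 × 39 = 273.
DWL = ½ × 7 × (39 − 21) = 63; fraction = 63 / 273 = 3/13.

DWL / government spending = 3/13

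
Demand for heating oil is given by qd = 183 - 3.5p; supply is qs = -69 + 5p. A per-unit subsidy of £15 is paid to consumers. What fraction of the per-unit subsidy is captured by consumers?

Pre-subsidy: 183 - 3.5p = -69 + 5p gives p* = 504/17, q* = 1347/17.
With the rebate, buyers effectively pay pb = ps − 15, where ps is the price sellers receive.
Demand in terms of ps becomes qd = 183 − 3.5(ps − 15) = 235.5 - 3.5ps. Setting this equal to supply: 235.5 - 3.5ps = -69 + 5ps, so ps = 609/17.
Buyers pay pb = 609/17 − 15 = 354/17; q' = -69 + 5·(609/17) = 1872/17.
Buyers' price falls by p* − pb = 504/17 − 354/17 = 150/17; sellers' price rises by ps − p* = 609/17 − 504/17 = 105/17.
So consumers capture (150/17)/15 = 10/17 of each unit of subsidy.

Consumer share = 10/17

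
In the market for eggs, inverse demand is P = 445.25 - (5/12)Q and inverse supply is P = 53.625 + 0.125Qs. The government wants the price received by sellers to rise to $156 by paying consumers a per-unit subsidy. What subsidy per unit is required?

At a seller price of 156, quantity supplied is -429 + 8·156 = 819.
Buyers absorb 819 only when they pay Pb = 445.25 − (5/12)·819 = 104.
s = Ps − Pb = 156 − 104 = 52.

Required subsidy s = $52 per unit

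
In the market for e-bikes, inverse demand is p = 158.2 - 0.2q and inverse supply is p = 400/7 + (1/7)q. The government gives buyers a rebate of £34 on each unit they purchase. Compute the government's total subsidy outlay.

Government cost = 80359/6

Pre-subsidy: 158.2 - 0.2q = 400/7 + (1/7)q gives q* = 294.75 and p* = 99.25.
With the rebate, buyers effectively pay pb = ps − 34, where ps is the price sellers receive.
On the curves, pb = 158.2 - 0.2q and ps = 400/7 + (1/7)q; the wedge ps − pb = 34 gives 400/7 + (1/7)q − (158.2 - 0.2q) = 34, so q' = 4727/12.
Then pb = 158.2 − 0.2·(4727/12) = 953/12 and ps = 400/7 + (1/7)·(4727/12) = 1361/12.
Government outlay = subsidy × quantity = 34 × 4727/12 = 80359/6.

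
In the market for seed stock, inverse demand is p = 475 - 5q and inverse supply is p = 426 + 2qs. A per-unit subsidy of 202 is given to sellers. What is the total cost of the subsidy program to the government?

Pre-subsidy: 475 - 5q = 426 + 2q gives q* = 7 and p* = 440.
With the subsidy, sellers receive ps = pb + 202 for each unit, where pb is the price buyers pay.
On the curves, pb = 475 - 5q and ps = 426 + 2q; the wedge ps − pb = 202 gives 426 + 2q − (475 - 5q) = 202, so q' = 251/7.
Then pb = 475 − 5·(251/7) = 2070/7 and ps = 426 + 2·(251/7) = 3484/7.
Government outlay = subsidy × quantity = 202 × 251/7 = 50702/7.

Government cost = 50702/7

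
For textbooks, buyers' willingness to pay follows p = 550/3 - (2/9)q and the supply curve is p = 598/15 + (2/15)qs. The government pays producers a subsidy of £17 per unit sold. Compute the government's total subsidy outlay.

Government cost = £7672.3125

Pre-subsidy: 550/3 - (2/9)q = 598/15 + (2/15)q gives q* = 403.5 and p* = 281/3.
With the subsidy, sellers receive ps = pb + 17 for each unit, where pb is the price buyers pay.
On the curves, pb = 550/3 - (2/9)q and ps = 598/15 + (2/15)q; the wedge ps − pb = 17 gives 598/15 + (2/15)q − (550/3 - (2/9)q) = 17, so q' = 451.3125.
Then pb = 550/3 − (2/9)·451.3125 = 1993/24 and ps = 598/15 + (2/15)·451.3125 = 2401/24.
Government outlay = subsidy × quantity = 17 × 451.3125 = 7672.3125.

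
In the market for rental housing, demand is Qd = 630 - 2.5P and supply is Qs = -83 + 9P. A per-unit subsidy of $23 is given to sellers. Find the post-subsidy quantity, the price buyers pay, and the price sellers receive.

Q' = 520; buyers pay $44; sellers receive $67

Pre-subsidy: 630 - 2.5P = -83 + 9P gives P* = 62, Q* = 475.
With the subsidy, sellers receive Ps = Pb + 23 for each unit, where Pb is the price buyers pay.
Supply in terms of Pb becomes Qs = -83 + 9(Pb + 23) = 124 + 9Pb. Setting this equal to demand: 630 - 2.5Pb = 124 + 9Pb, so Pb = 44.
Sellers receive Ps = 44 + 23 = 67; Q' = 630 − 2.5·44 = 520.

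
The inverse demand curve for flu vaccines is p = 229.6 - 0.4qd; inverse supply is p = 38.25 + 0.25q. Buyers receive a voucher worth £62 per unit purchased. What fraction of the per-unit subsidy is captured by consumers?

Pre-subsidy: 229.6 - 0.4q = 38.25 + 0.25q gives q* = 3827/13 and p* = 1454/13.
With the rebate, buyers effectively pay pb = ps − 62, where ps is the price sellers receive.
On the curves, pb = 229.6 - 0.4q and ps = 38.25 + 0.25q; the wedge ps − pb = 62 gives 38.25 + 0.25q − (229.6 - 0.4q) = 62, so q' = 5067/13.
Then pb = 229.6 − 0.4·(5067/13) = 958/13 and ps = 38.25 + 0.25·(5067/13) = 1764/13.
Buyers' price falls by p* − pb = 1454/13 − 958/13 = 496/13; sellers' price rises by ps − p* = 1764/13 − 1454/13 = 310/13.
So consumers capture (496/13)/62 = 8/13 of each unit of subsidy.

Consumer share = 8/13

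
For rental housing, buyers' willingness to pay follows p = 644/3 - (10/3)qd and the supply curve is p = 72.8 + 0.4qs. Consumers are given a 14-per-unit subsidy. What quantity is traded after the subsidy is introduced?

q' = 41.75

Pre-subsidy: 644/3 - (10/3)q = 72.8 + 0.4q gives q* = 38 and p* = 88.
With the rebate, buyers effectively pay pb = ps − 14, where ps is the price sellers receive.
On the curves, pb = 644/3 - (10/3)q and ps = 72.8 + 0.4q; the wedge ps − pb = 14 gives 72.8 + 0.4q − (644/3 - (10/3)q) = 14, so q' = 41.75.
Then pb = 644/3 − (10/3)·41.75 = 75.5 and ps = 72.8 + 0.4·41.75 = 89.5.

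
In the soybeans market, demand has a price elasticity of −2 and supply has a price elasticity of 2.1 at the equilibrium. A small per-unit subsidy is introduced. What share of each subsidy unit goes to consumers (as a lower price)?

For a small subsidy around the equilibrium, the benefit split depends on the relative slopes, which at a point are proportional to the elasticities.
Buyer share = εs/(εs + |εd|) = 2.1/(2.1 + 2) = 21/41; seller share = |εd|/(εs + |εd|) = 20/41.

Consumer share = 21/41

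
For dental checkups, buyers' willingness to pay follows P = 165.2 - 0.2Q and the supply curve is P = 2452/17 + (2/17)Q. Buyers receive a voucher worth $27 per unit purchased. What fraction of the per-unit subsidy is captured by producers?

Producer share = 10/27

Pre-subsidy: 165.2 - 0.2Q = 2452/17 + (2/17)Q gives Q* = 66 and P* = 152.
With the rebate, buyers effectively pay Pb = Ps − 27, where Ps is the price sellers receive.
On the curves, Pb = 165.2 - 0.2Q and Ps = 2452/17 + (2/17)Q; the wedge Ps − Pb = 27 gives 2452/17 + (2/17)Q − (165.2 - 0.2Q) = 27, so Q' = 151.
Then Pb = 165.2 − 0.2·151 = 135 and Ps = 2452/17 + (2/17)·151 = 162.
Buyers' price falls by P* − Pb = 152 − 135 = 17; sellers' price rises by Ps − P* = 162 − 152 = 10.
So producers capture 10/27 = 10/27 of each unit of subsidy.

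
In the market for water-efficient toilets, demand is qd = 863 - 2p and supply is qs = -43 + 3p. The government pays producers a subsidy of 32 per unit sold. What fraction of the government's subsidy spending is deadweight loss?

DWL / government spending = 96/2695

Pre-subsidy: 863 - 2p = -43 + 3p gives p* = 181.2, q* = 500.6.
With the subsidy, sellers receive ps = pb + 32 for each unit, where pb is the price buyers pay.
Supply in terms of pb becomes qs = -43 + 3(pb + 32) = 53 + 3pb. Setting this equal to demand: 863 - 2pb = 53 + 3pb, so pb = 162.
Sellers receive ps = 162 + 32 = 194; q' = 863 − 2·162 = 539.
ΔCS = ½(500.6 + 539)(181.2 − 162) = 9980.16; ΔPS = ½(500.6 + 539)(194 − 181.2) = 6653.44.
Government spending = 32 × 539 = 17248.
DWL = ½ × 32 × (539 − 500.6) = 614.4; fraction = 614.4 / 17248 = 96/2695.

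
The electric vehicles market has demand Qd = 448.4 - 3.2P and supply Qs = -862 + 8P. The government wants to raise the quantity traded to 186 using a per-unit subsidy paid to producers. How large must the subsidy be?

At Q = 186, invert demand for the buyer price: Pb = (448.4 − 186)/3.2 = 82; invert supply for the seller price: Ps = (186 − (-862))/8 = 131.
The subsidy must fill the gap: s = Ps − Pb = 131 − 82 = 49.

Required subsidy s = 49 per unit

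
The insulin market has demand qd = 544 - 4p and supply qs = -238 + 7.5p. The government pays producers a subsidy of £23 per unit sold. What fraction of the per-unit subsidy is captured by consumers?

Consumer share = 15/23

Pre-subsidy: 544 - 4p = -238 + 7.5p gives p* = 68, q* = 272.
With the subsidy, sellers receive ps = pb + 23 for each unit, where pb is the price buyers pay.
Supply in terms of pb becomes qs = -238 + 7.5(pb + 23) = -65.5 + 7.5pb. Setting this equal to demand: 544 - 4pb = -65.5 + 7.5pb, so pb = 53.
Sellers receive ps = 53 + 23 = 76; q' = 544 − 4·53 = 332.
Buyers' price falls by p* − pb = 68 − 53 = 15; sellers' price rises by ps − p* = 76 − 68 = 8.
So consumers capture 15/23 = 15/23 of each unit of subsidy.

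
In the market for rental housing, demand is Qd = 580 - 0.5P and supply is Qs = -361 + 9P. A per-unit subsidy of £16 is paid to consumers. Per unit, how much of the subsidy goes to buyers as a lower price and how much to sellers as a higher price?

Pre-subsidy: 580 - 0.5P = -361 + 9P gives P* = 1882/19, Q* = 10079/19.
With the rebate, buyers effectively pay Pb = Ps − 16, where Ps is the price sellers receive.
Demand in terms of Ps becomes Qd = 580 − 0.5(Ps − 16) = 588 - 0.5Ps. Setting this equal to supply: 588 - 0.5Ps = -361 + 9Ps, so Ps = 1898/19.
Buyers pay Pb = 1898/19 − 16 = 1594/19; Q' = -361 + 9·(1898/19) = 10223/19.
Buyers' price falls by P* − Pb = 1882/19 − 1594/19 = 288/19; sellers' price rises by Ps − P* = 1898/19 − 1882/19 = 16/19.

Buyers gain 288/19 per unit; sellers gain 16/19 per unit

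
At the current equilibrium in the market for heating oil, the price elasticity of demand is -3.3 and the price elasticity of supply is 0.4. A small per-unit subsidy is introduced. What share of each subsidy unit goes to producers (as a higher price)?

For a small subsidy around the equilibrium, the benefit split depends on the relative slopes, which at a point are proportional to the elasticities.
Buyer share = εs/(εs + |εd|) = 0.4/(0.4 + 3.3) = 4/37; seller share = |εd|/(εs + |εd|) = 33/37.
So producers capture 33/37 of the subsidy.

Producer share = 33/37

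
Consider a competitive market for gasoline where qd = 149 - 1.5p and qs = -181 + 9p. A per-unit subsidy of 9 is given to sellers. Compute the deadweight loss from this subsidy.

Pre-subsidy: 149 - 1.5p = -181 + 9p gives p* = 220/7, q* = 713/7.
With the subsidy, sellers receive ps = pb + 9 for each unit, where pb is the price buyers pay.
Supply in terms of pb becomes qs = -181 + 9(pb + 9) = -100 + 9pb. Setting this equal to demand: 149 - 1.5pb = -100 + 9pb, so pb = 166/7.
Sellers receive ps = 166/7 + 9 = 229/7; q' = 149 − 1.5·(166/7) = 794/7.
The subsidy expands output by 794/7 − 713/7 = 81/7 past the efficient level; on those units the gap between marginal cost and willingness to pay runs from 0 up to 9.
DWL = ½ × 9 × 81/7 = 729/14.

Deadweight loss = 729/14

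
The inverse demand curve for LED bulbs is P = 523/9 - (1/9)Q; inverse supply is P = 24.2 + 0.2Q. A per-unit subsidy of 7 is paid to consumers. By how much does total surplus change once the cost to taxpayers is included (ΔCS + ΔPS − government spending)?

Net change in total surplus = -78.75

Pre-subsidy: 523/9 - (1/9)Q = 24.2 + 0.2Q gives Q* = 109 and P* = 46.
With the rebate, buyers effectively pay Pb = Ps − 7, where Ps is the price sellers receive.
On the curves, Pb = 523/9 - (1/9)Q and Ps = 24.2 + 0.2Q; the wedge Ps − Pb = 7 gives 24.2 + 0.2Q − (523/9 - (1/9)Q) = 7, so Q' = 131.5.
Then Pb = 523/9 − (1/9)·131.5 = 43.5 and Ps = 24.2 + 0.2·131.5 = 50.5.
ΔCS = ½(109 + 131.5)(46 − 43.5) = 300.625; ΔPS = ½(109 + 131.5)(50.5 − 46) = 541.125.
Government spending = 7 × 131.5 = 920.5.
Net change = 300.625 + 541.125 − 920.5 = -78.75. The loss equals the DWL triangle ½·7·22.5.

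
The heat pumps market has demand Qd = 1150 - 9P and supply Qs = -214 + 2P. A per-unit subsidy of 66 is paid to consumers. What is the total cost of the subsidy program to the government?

Pre-subsidy: 1150 - 9P = -214 + 2P gives P* = 124, Q* = 34.
With the rebate, buyers effectively pay Pb = Ps − 66, where Ps is the price sellers receive.
Demand in terms of Ps becomes Qd = 1150 − 9(Ps − 66) = 1744 - 9Ps. Setting this equal to supply: 1744 - 9Ps = -214 + 2Ps, so Ps = 178.
Buyers pay Pb = 178 − 66 = 112; Q' = -214 + 2·178 = 142.
Government outlay = subsidy × quantity = 66 × 142 = 9372.

Government cost = 9372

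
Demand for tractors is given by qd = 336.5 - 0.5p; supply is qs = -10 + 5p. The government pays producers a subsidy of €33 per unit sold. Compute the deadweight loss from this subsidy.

Pre-subsidy: 336.5 - 0.5p = -10 + 5p gives p* = 63, q* = 305.
With the subsidy, sellers receive ps = pb + 33 for each unit, where pb is the price buyers pay.
Supply in terms of pb becomes qs = -10 + 5(pb + 33) = 155 + 5pb. Setting this equal to demand: 336.5 - 0.5pb = 155 + 5pb, so pb = 33.
Sellers receive ps = 33 + 33 = 66; q' = 336.5 − 0.5·33 = 320.
The subsidy expands output by 320 − 305 = 15 past the efficient level; on those units the gap between marginal cost and willingness to pay runs from 0 up to 33.
DWL = ½ × 33 × 15 = 247.5.

Deadweight loss = €247.5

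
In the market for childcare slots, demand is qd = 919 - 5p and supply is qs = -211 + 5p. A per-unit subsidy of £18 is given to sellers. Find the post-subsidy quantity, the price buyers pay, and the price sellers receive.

Pre-subsidy: 919 - 5p = -211 + 5p gives p* = 113, q* = 354.
With the subsidy, sellers receive ps = pb + 18 for each unit, where pb is the price buyers pay.
Supply in terms of pb becomes qs = -211 + 5(pb + 18) = -121 + 5pb. Setting this equal to demand: 919 - 5pb = -121 + 5pb, so pb = 104.
Sellers receive ps = 104 + 18 = 122; q' = 919 − 5·104 = 399.

q' = 399; buyers pay £104; sellers receive £122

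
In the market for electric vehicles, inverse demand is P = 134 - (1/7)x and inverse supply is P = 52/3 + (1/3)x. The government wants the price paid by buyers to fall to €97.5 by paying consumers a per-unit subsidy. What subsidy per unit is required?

At a buyer price of 97.5, quantity demanded is 938 − 7·97.5 = 255.5.
Sellers supply 255.5 only when they receive Ps = 52/3 + (1/3)·255.5 = 102.5.
s = Ps − Pb = 102.5 − 97.5 = 5.

Required subsidy s = €5 per unit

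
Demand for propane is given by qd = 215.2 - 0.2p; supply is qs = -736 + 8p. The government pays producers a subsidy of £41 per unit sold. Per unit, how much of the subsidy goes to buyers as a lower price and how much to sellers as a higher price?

Pre-subsidy: 215.2 - 0.2p = -736 + 8p gives p* = 116, q* = 192.
With the subsidy, sellers receive ps = pb + 41 for each unit, where pb is the price buyers pay.
Supply in terms of pb becomes qs = -736 + 8(pb + 41) = -408 + 8pb. Setting this equal to demand: 215.2 - 0.2pb = -408 + 8pb, so pb = 76.
Sellers receive ps = 76 + 41 = 117; q' = 215.2 − 0.2·76 = 200.
Buyers' price falls by p* − pb = 116 − 76 = 40; sellers' price rises by ps − p* = 117 − 116 = 1.

Buyers gain £40 per unit; sellers gain £1 per unit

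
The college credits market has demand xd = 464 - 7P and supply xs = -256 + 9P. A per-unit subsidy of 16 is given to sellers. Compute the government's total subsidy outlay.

Pre-subsidy: 464 - 7P = -256 + 9P gives P* = 45, x* = 149.
With the subsidy, sellers receive Ps = Pb + 16 for each unit, where Pb is the price buyers pay.
Supply in terms of Pb becomes xs = -256 + 9(Pb + 16) = -112 + 9Pb. Setting this equal to demand: 464 - 7Pb = -112 + 9Pb, so Pb = 36.
Sellers receive Ps = 36 + 16 = 52; x' = 464 − 7·36 = 212.
Government outlay = subsidy × quantity = 16 × 212 = 3392.

Government cost = 3392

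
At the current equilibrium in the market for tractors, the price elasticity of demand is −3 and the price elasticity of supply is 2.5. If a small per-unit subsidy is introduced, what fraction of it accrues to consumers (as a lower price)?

Consumer share = 5/11

For a small subsidy around the equilibrium, the benefit split depends on the relative slopes, which at a point are proportional to the elasticities.
Buyer share = εs/(εs + |εd|) = 2.5/(2.5 + 3) = 5/11; seller share = |εd|/(εs + |εd|) = 6/11.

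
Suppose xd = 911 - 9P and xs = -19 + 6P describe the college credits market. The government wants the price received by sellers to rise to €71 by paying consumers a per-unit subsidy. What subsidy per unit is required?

Required subsidy s = €15 per unit

At a seller price of 71, quantity supplied is -19 + 6·71 = 407.
Buyers absorb 407 only when they pay Pb with 911 − 9·Pb = 407, i.e. Pb = 56.
s = Ps − Pb = 71 − 56 = 15.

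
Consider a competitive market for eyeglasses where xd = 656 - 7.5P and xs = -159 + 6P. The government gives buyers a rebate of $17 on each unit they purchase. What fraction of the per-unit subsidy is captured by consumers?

Pre-subsidy: 656 - 7.5P = -159 + 6P gives P* = 1630/27, x* = 1829/9.
With the rebate, buyers effectively pay Pb = Ps − 17, where Ps is the price sellers receive.
Demand in terms of Ps becomes xd = 656 − 7.5(Ps − 17) = 783.5 - 7.5Ps. Setting this equal to supply: 783.5 - 7.5Ps = -159 + 6Ps, so Ps = 1885/27.
Buyers pay Pb = 1885/27 − 17 = 1426/27; x' = -159 + 6·(1885/27) = 2339/9.
Buyers' price falls by P* − Pb = 1630/27 − 1426/27 = 68/9; sellers' price rises by Ps − P* = 1885/27 − 1630/27 = 85/9.
So consumers capture (68/9)/17 = 4/9 of each unit of subsidy.

Consumer share = 4/9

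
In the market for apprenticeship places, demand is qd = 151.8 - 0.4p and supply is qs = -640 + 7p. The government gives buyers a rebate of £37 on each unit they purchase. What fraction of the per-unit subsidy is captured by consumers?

Consumer share = 35/37

Pre-subsidy: 151.8 - 0.4p = -640 + 7p gives p* = 107, q* = 109.
With the rebate, buyers effectively pay pb = ps − 37, where ps is the price sellers receive.
Demand in terms of ps becomes qd = 151.8 − 0.4(ps − 37) = 166.6 - 0.4ps. Setting this equal to supply: 166.6 - 0.4ps = -640 + 7ps, so ps = 109.
Buyers pay pb = 109 − 37 = 72; q' = -640 + 7·109 = 123.
Buyers' price falls by p* − pb = 107 − 72 = 35; sellers' price rises by ps − p* = 109 − 107 = 2.
So consumers capture 35/37 = 35/37 of each unit of subsidy.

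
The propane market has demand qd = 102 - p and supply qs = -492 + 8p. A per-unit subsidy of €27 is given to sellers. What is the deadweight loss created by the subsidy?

Deadweight loss = €324

Pre-subsidy: 102 - p = -492 + 8p gives p* = 66, q* = 36.
With the subsidy, sellers receive ps = pb + 27 for each unit, where pb is the price buyers pay.
Supply in terms of pb becomes qs = -492 + 8(pb + 27) = -276 + 8pb. Setting this equal to demand: 102 - pb = -276 + 8pb, so pb = 42.
Sellers receive ps = 42 + 27 = 69; q' = 102 − 1·42 = 60.
The subsidy expands output by 60 − 36 = 24 past the efficient level; on those units the gap between marginal cost and willingness to pay runs from 0 up to 27.
DWL = ½ × 27 × 24 = 324.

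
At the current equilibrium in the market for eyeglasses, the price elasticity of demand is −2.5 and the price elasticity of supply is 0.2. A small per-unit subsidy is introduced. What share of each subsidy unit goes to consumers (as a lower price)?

For a small subsidy around the equilibrium, the benefit split depends on the relative slopes, which at a point are proportional to the elasticities.
Buyer share = εs/(εs + |εd|) = 0.2/(0.2 + 2.5) = 2/27; seller share = |εd|/(εs + |εd|) = 25/27.

Consumer share = 2/27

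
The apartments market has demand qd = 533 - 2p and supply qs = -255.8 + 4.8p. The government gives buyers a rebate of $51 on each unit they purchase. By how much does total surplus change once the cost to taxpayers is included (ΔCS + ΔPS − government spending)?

Net change in total surplus = -$1836

Pre-subsidy: 533 - 2p = -255.8 + 4.8p gives p* = 116, q* = 301.
With the rebate, buyers effectively pay pb = ps − 51, where ps is the price sellers receive.
Demand in terms of ps becomes qd = 533 − 2(ps − 51) = 635 - 2ps. Setting this equal to supply: 635 - 2ps = -255.8 + 4.8ps, so ps = 131.
Buyers pay pb = 131 − 51 = 80; q' = -255.8 + 4.8·131 = 373.
ΔCS = ½(301 + 373)(116 − 80) = 12132; ΔPS = ½(301 + 373)(131 − 116) = 5055.
Government spending = 51 × 373 = 19023.
Net change = 12132 + 5055 − 19023 = -1836. The loss equals the DWL triangle ½·51·72.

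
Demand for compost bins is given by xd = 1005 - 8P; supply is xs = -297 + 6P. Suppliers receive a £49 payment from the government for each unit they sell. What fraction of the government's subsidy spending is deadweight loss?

Pre-subsidy: 1005 - 8P = -297 + 6P gives P* = 93, x* = 261.
With the subsidy, sellers receive Ps = Pb + 49 for each unit, where Pb is the price buyers pay.
Supply in terms of Pb becomes xs = -297 + 6(Pb + 49) = -3 + 6Pb. Setting this equal to demand: 1005 - 8Pb = -3 + 6Pb, so Pb = 72.
Sellers receive Ps = 72 + 49 = 121; x' = 1005 − 8·72 = 429.
ΔCS = ½(261 + 429)(93 − 72) = 7245; ΔPS = ½(261 + 429)(121 − 93) = 9660.
Government spending = 49 × 429 = 21021.
DWL = ½ × 49 × (429 − 261) = 4116; fraction = 4116 / 21021 = 28/143.

DWL / government spending = 28/143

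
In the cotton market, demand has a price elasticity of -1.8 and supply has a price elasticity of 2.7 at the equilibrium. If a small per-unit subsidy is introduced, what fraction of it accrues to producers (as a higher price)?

Producer share = 0.4

For a small subsidy around the equilibrium, the benefit split depends on the relative slopes, which at a point are proportional to the elasticities.
Buyer share = εs/(εs + |εd|) = 2.7/(2.7 + 1.8) = 0.6; seller share = |εd|/(εs + |εd|) = 0.4.
So producers capture 0.4 of the subsidy.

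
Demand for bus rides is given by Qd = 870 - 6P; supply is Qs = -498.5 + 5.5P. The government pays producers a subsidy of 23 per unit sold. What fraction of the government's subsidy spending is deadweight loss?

Pre-subsidy: 870 - 6P = -498.5 + 5.5P gives P* = 119, Q* = 156.
With the subsidy, sellers receive Ps = Pb + 23 for each unit, where Pb is the price buyers pay.
Supply in terms of Pb becomes Qs = -498.5 + 5.5(Pb + 23) = -372 + 5.5Pb. Setting this equal to demand: 870 - 6Pb = -372 + 5.5Pb, so Pb = 108.
Sellers receive Ps = 108 + 23 = 131; Q' = 870 − 6·108 = 222.
ΔCS = ½(156 + 222)(119 − 108) = 2079; ΔPS = ½(156 + 222)(131 − 119) = 2268.
Government spending = 23 × 222 = 5106.
DWL = ½ × 23 × (222 − 156) = 759; fraction = 759 / 5106 = 11/74.

DWL / government spending = 11/74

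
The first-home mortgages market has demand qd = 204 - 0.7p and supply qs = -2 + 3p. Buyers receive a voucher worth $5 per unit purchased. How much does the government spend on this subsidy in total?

Pre-subsidy: 204 - 0.7p = -2 + 3p gives p* = 2060/37, q* = 6106/37.
With the rebate, buyers effectively pay pb = ps − 5, where ps is the price sellers receive.
Demand in terms of ps becomes qd = 204 − 0.7(ps − 5) = 207.5 - 0.7ps. Setting this equal to supply: 207.5 - 0.7ps = -2 + 3ps, so ps = 2095/37.
Buyers pay pb = 2095/37 − 5 = 1910/37; q' = -2 + 3·(2095/37) = 6211/37.
Government outlay = subsidy × quantity = 5 × 6211/37 = 31055/37.

Government cost = 31055/37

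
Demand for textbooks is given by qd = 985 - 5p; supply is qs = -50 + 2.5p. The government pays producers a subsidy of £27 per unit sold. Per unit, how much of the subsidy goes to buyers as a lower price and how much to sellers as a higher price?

Buyers gain £9 per unit; sellers gain £18 per unit

Pre-subsidy: 985 - 5p = -50 + 2.5p gives p* = 138, q* = 295.
With the subsidy, sellers receive ps = pb + 27 for each unit, where pb is the price buyers pay.
Supply in terms of pb becomes qs = -50 + 2.5(pb + 27) = 17.5 + 2.5pb. Setting this equal to demand: 985 - 5pb = 17.5 + 2.5pb, so pb = 129.
Sellers receive ps = 129 + 27 = 156; q' = 985 − 5·129 = 340.
Buyers' price falls by p* − pb = 138 − 129 = 9; sellers' price rises by ps − p* = 156 − 138 = 18.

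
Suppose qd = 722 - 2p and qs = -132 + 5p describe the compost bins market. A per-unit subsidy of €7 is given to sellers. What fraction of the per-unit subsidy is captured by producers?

Pre-subsidy: 722 - 2p = -132 + 5p gives p* = 122, q* = 478.
With the subsidy, sellers receive ps = pb + 7 for each unit, where pb is the price buyers pay.
Supply in terms of pb becomes qs = -132 + 5(pb + 7) = -97 + 5pb. Setting this equal to demand: 722 - 2pb = -97 + 5pb, so pb = 117.
Sellers receive ps = 117 + 7 = 124; q' = 722 − 2·117 = 488.
Buyers' price falls by p* − pb = 122 − 117 = 5; sellers' price rises by ps − p* = 124 − 122 = 2.
So producers capture 2/7 = 2/7 of each unit of subsidy.

Producer share = 2/7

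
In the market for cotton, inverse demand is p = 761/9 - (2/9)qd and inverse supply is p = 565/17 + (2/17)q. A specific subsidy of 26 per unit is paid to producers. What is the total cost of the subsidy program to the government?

Pre-subsidy: 761/9 - (2/9)q = 565/17 + (2/17)q gives q* = 151 and p* = 51.
With the subsidy, sellers receive ps = pb + 26 for each unit, where pb is the price buyers pay.
On the curves, pb = 761/9 - (2/9)q and ps = 565/17 + (2/17)q; the wedge ps − pb = 26 gives 565/17 + (2/17)q − (761/9 - (2/9)q) = 26, so q' = 227.5.
Then pb = 761/9 − (2/9)·227.5 = 34 and ps = 565/17 + (2/17)·227.5 = 60.
Government outlay = subsidy × quantity = 26 × 227.5 = 5915.

Government cost = 5915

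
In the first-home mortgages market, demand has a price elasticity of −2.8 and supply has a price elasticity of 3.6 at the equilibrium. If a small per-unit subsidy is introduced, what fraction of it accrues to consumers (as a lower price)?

Consumer share = 0.5625

For a small subsidy around the equilibrium, the benefit split depends on the relative slopes, which at a point are proportional to the elasticities.
Buyer share = εs/(εs + |εd|) = 3.6/(3.6 + 2.8) = 0.5625; seller share = |εd|/(εs + |εd|) = 0.4375.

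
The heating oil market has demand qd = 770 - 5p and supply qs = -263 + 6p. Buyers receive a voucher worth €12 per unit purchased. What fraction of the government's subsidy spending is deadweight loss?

Pre-subsidy: 770 - 5p = -263 + 6p gives p* = 1033/11, q* = 3305/11.
With the rebate, buyers effectively pay pb = ps − 12, where ps is the price sellers receive.
Demand in terms of ps becomes qd = 770 − 5(ps − 12) = 830 - 5ps. Setting this equal to supply: 830 - 5ps = -263 + 6ps, so ps = 1093/11.
Buyers pay pb = 1093/11 − 12 = 961/11; q' = -263 + 6·(1093/11) = 3665/11.
ΔCS = ½(3305/11 + 3665/11)(1033/11 − 961/11) = 250920/121; ΔPS = ½(3305/11 + 3665/11)(1093/11 − 1033/11) = 209100/121.
Government spending = 12 × 3665/11 = 43980/11.
DWL = ½ × 12 × (3665/11 − 3305/11) = 2160/11; fraction = (2160/11) / (43980/11) = 36/733.

DWL / government spending = 36/733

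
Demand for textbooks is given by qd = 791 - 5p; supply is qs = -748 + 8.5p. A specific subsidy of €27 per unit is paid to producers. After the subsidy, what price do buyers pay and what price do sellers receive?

Buyers pay €97; sellers receive €124

Pre-subsidy: 791 - 5p = -748 + 8.5p gives p* = 114, q* = 221.
With the subsidy, sellers receive ps = pb + 27 for each unit, where pb is the price buyers pay.
Supply in terms of pb becomes qs = -748 + 8.5(pb + 27) = -518.5 + 8.5pb. Setting this equal to demand: 791 - 5pb = -518.5 + 8.5pb, so pb = 97.
Sellers receive ps = 97 + 27 = 124; q' = 791 − 5·97 = 306.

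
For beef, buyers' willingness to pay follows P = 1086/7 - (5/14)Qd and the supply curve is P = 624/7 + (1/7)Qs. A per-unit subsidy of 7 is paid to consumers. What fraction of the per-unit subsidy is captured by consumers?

Consumer share = 5/7

Pre-subsidy: 1086/7 - (5/14)Q = 624/7 + (1/7)Q gives Q* = 132 and P* = 108.
With the rebate, buyers effectively pay Pb = Ps − 7, where Ps is the price sellers receive.
On the curves, Pb = 1086/7 - (5/14)Q and Ps = 624/7 + (1/7)Q; the wedge Ps − Pb = 7 gives 624/7 + (1/7)Q − (1086/7 - (5/14)Q) = 7, so Q' = 146.
Then Pb = 1086/7 − (5/14)·146 = 103 and Ps = 624/7 + (1/7)·146 = 110.
Buyers' price falls by P* − Pb = 108 − 103 = 5; sellers' price rises by Ps − P* = 110 − 108 = 2.
So consumers capture 5/7 = 5/7 of each unit of subsidy.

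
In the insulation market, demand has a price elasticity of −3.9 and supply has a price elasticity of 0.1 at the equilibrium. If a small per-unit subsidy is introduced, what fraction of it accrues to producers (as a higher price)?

Producer share = 0.975

For a small subsidy around the equilibrium, the benefit split depends on the relative slopes, which at a point are proportional to the elasticities.
Buyer share = εs/(εs + |εd|) = 0.1/(0.1 + 3.9) = 0.025; seller share = |εd|/(εs + |εd|) = 0.975.
So producers capture 0.975 of the subsidy.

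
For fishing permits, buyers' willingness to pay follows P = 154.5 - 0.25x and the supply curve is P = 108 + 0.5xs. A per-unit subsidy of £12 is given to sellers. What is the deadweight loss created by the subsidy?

Pre-subsidy: 154.5 - 0.25x = 108 + 0.5x gives x* = 62 and P* = 139.
With the subsidy, sellers receive Ps = Pb + 12 for each unit, where Pb is the price buyers pay.
On the curves, Pb = 154.5 - 0.25x and Ps = 108 + 0.5x; the wedge Ps − Pb = 12 gives 108 + 0.5x − (154.5 - 0.25x) = 12, so x' = 78.
Then Pb = 154.5 − 0.25·78 = 135 and Ps = 108 + 0.5·78 = 147.
The subsidy expands output by 78 − 62 = 16 past the efficient level; on those units the gap between marginal cost and willingness to pay runs from 0 up to 12.
DWL = ½ × 12 × 16 = 96.

Deadweight loss = £96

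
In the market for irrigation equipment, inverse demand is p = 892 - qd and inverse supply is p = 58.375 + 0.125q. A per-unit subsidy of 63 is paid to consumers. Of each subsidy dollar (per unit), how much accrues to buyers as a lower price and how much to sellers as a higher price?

Pre-subsidy: 892 - q = 58.375 + 0.125q gives q* = 741 and p* = 151.
With the rebate, buyers effectively pay pb = ps − 63, where ps is the price sellers receive.
On the curves, pb = 892 - q and ps = 58.375 + 0.125q; the wedge ps − pb = 63 gives 58.375 + 0.125q − (892 - q) = 63, so q' = 797.
Then pb = 892 − 1·797 = 95 and ps = 58.375 + 0.125·797 = 158.
Buyers' price falls by p* − pb = 151 − 95 = 56; sellers' price rises by ps − p* = 158 − 151 = 7.

Buyers gain 56 per unit; sellers gain 7 per unit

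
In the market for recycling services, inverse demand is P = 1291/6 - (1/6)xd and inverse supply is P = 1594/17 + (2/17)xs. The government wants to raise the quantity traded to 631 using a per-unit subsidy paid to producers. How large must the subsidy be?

Required subsidy s = 58 per unit

At x = 631, from the demand curve buyers pay Pb = 1291/6 − (1/6)·631 = 110; from the supply curve sellers need Ps = 1594/17 + (2/17)·631 = 168.
The subsidy must fill the gap: s = Ps − Pb = 168 − 110 = 58.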